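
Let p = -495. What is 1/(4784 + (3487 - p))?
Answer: 1/8766 ≈ 0.00011408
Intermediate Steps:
1/(4784 + (3487 - p)) = 1/(4784 + (3487 - 1*(-495))) = 1/(4784 + (3487 + 495)) = 1/(4784 + 3982) = 1/8766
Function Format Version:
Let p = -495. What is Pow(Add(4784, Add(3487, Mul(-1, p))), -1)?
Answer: Rational(1, 8766) ≈ 0.00011408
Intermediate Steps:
Pow(Add(4784, Add(3487, Mul(-1, p))), -1) = Pow(Add(4784, Add(3487, Mul(-1, -495))), -1) = Pow(Add(4784, Add(3487, 495)), -1) = Pow(Add(4784, 3982), -1) = Pow(8766, -1) = Rational(1, 8766)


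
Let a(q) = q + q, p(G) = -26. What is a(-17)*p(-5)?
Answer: 884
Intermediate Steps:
a(q) = 2*q
a(-17)*p(-5) = (2*(-17))*(-26) = -34*(-26) = 884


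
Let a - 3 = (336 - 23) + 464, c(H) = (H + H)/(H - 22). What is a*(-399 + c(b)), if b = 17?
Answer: -316524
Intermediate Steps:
c(H) = 2*H/(-22 + H) (c(H) = (2*H)/(-22 + H) = 2*H/(-22 + H))
a = 780 (a = 3 + ((336 - 23) + 464) = 3 + (313 + 464) = 3 + 777 = 780)
a*(-399 + c(b)) = 780*(-399 + 2*17/(-22 + 17)) = 780*(-399 + 2*17/(-5)) = 780*(-399 + 2*17*(-⅕)) = 780*(-399 - 34/5) = 780*(-2029/5) = -316524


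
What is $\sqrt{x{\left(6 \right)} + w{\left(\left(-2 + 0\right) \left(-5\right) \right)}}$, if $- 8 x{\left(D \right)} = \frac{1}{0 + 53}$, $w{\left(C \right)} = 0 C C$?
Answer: $\frac{i \sqrt{106}}{212} \approx 0.048564 i$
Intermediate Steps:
$w{\left(C \right)} = 0$ ($w{\left(C \right)} = 0 C = 0$)
$x{\left(D \right)} = - \frac{1}{424}$ ($x{\left(D \right)} = - \frac{1}{8 \left(0 + 53\right)} = - \frac{1}{8 \cdot 53} = \left(- \frac{1}{8}\right) \frac{1}{53} = - \frac{1}{424}$)
$\sqrt{x{\left(6 \right)} + w{\left(\left(-2 + 0\right) \left(-5\right) \right)}} = \sqrt{- \frac{1}{424} + 0} = \sqrt{- \frac{1}{424}} = \frac{i \sqrt{106}}{212}$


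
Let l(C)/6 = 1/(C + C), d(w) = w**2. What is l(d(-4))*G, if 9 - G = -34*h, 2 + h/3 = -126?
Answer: -39141/16 ≈ -2446.3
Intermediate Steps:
h = -384 (h = -6 + 3*(-126) = -6 - 378 = -384)
G = -13047 (G = 9 - (-34)*(-384) = 9 - 1*13056 = 9 - 13056 = -13047)
l(C) = 3/C (l(C) = 6/(C + C) = 6/((2*C)) = 6*(1/(2*C)) = 3/C)
l(d(-4))*G = (3/((-4)**2))*(-13047) = (3/16)*(-13047) = -39141/16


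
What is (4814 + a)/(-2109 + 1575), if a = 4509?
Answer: -9323/534 ≈ -17.459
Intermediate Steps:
(4814 + a)/(-2109 + 1575) = (4814 + 4509)/(-2109 + 1575) = 9323/(-534) = 9323*(-1/534) = -9323/534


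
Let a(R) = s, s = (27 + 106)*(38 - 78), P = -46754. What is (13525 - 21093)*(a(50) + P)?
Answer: 394096032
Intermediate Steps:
s = -5320 (s = 133*(-40) = -5320)
a(R) = -5320
(13525 - 21093)*(a(50) + P) = (13525 - 21093)*(-5320 - 46754) = -7568*(-52074) = 394096032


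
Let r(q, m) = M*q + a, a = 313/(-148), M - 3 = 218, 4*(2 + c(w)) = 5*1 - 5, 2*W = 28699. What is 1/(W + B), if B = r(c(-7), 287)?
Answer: 148/2057997 ≈ 7.1915e-5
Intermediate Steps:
W = 28699/2 (W = (½)*28699 = 28699/2 ≈ 14350.)
c(w) = -2 (c(w) = -2 + (5*1 - 5)/4 = -2 + (5 - 5)/4 = -2 + (¼)*0 = -2 + 0 = -2)
M = 221 (M = 3 + 218 = 221)
a = -313/148 (a = 313*(-1/148) = -313/148 ≈ -2.1149)
r(q, m) = -313/148 + 221*q (r(q, m) = 221*q - 313/148 = -313/148 + 221*q)
B = -65729/148 (B = -313/148 + 221*(-2) = -313/148 - 442 = -65729/148 ≈ -444.11)
1/(W + B) = 1/(28699/2 - 65729/148) = 1/(2057997/148) = 148/2057997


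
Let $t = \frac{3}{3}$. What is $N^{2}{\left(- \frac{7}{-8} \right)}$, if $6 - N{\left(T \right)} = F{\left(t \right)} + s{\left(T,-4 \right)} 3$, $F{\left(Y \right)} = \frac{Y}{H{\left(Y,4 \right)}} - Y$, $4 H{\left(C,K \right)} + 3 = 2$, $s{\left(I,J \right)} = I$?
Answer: $\frac{4489}{64} \approx 70.141$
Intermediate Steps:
$H{\left(C,K \right)} = - \frac{1}{4}$ ($H{\left(C,K \right)} = - \frac{3}{4} + \frac{1}{4} \cdot 2 = - \frac{3}{4} + \frac{1}{2} = - \frac{1}{4}$)
$t = 1$ ($t = 3 \cdot \frac{1}{3} = 1$)
$F{\left(Y \right)} = - 5 Y$ ($F{\left(Y \right)} = \frac{Y}{- \frac{1}{4}} - Y = Y \left(-4\right) - Y = - 4 Y - Y = - 5 Y$)
$N{\left(T \right)} = 11 - 3 T$ ($N{\left(T \right)} = 6 - \left(\left(-5\right) 1 + T 3\right) = 6 - \left(-5 + 3 T\right) = 11 - 3 T$)
$N^{2}{\left(- \frac{7}{-8} \right)} = \left(11 - 3 \left(- \frac{7}{-8}\right)\right)^{2} = \left(11 - 3 \left(\left(-7\right) \left(- \frac{1}{8}\right)\right)\right)^{2} = \left(11 - \frac{21}{8}\right)^{2} = \left(\frac{67}{8}\right)^{2} = \frac{4489}{64}$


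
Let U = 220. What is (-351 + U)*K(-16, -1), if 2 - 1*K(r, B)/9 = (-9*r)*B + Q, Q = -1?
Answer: -173313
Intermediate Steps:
K(r, B) = 27 + 81*B*r (K(r, B) = 18 - 9*((-9*r)*B - 1) = 18 - 9*(-9*B*r - 1) = 18 - 9*(-1 - 9*B*r) = 18 + (9 + 81*B*r) = 27 + 81*B*r)
(-351 + U)*K(-16, -1) = (-351 + 220)*(27 + 81*(-1)*(-16)) = -131*(27 + 1296) = -131*1323 = -173313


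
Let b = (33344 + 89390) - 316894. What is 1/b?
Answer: -1/194160 ≈ -5.1504e-6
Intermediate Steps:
b = -194160 (b = 122734 - 316894 = -194160)
1/b = 1/(-194160) = -1/194160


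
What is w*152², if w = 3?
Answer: 69312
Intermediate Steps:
w*152² = 3*152² = 3*23104 = 69312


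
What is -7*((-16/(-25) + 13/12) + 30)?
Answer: -66619/300 ≈ -222.06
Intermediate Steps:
-7*((-16/(-25) + 13/12) + 30) = -7*((-16*(-1/25) + 13*(1/12)) + 30) = -7*((16/25 + 13/12) + 30) = -7*(517/300 + 30) = -7*9517/300 = -66619/300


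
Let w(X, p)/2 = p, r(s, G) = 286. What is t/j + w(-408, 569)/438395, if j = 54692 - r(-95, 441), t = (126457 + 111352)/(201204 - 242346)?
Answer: 222092060311/89208267307140 ≈ 0.0024896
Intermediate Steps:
w(X, p) = 2*p
t = -237809/41142 (t = 237809/(-41142) = 237809*(-1/41142) = -237809/41142 ≈ -5.7802)
j = 54406 (j = 54692 - 1*286 = 54692 - 286 = 54406)
t/j + w(-408, 569)/438395 = -237809/41142/54406 + (2*569)/438395 = -237809/41142*1/54406 + 1138*(1/438395) = -21619/203488332 + 1138/438395 = 222092060311/89208267307140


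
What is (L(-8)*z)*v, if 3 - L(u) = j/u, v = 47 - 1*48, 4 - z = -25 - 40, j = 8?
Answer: -276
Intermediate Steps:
z = 69 (z = 4 - (-25 - 40) = 4 - 1*(-65) = 4 + 65 = 69)
v = -1 (v = 47 - 48 = -1)
L(u) = 3 - 8/u
(L(-8)*z)*v = ((3 - 8/(-8))*69)*(-1) = ((3 - 8*(-⅛))*69)*(-1) = ((3 + 1)*69)*(-1) = (4*69)*(-1) = 276*(-1) = -276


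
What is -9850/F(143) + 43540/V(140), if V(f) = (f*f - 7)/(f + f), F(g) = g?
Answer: 712150/1287 ≈ 553.34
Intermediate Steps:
V(f) = (-7 + f**2)/(2*f) (V(f) = (f**2 - 7)/((2*f)) = (-7 + f**2)*(1/(2*f)) = (-7 + f**2)/(2*f))
-9850/F(143) + 43540/V(140) = -9850/143 + 43540/(((1/2)*(-7 + 140**2)/140)) = -9850*1/143 + 43540/(((1/2)*(1/140)*(-7 + 19600))) = -9850/143 + 43540/(((1/2)*(1/140)*19593)) = -9850/143 + 43540/(2799/40) = -9850/143 + 43540*(40/2799) = -9850/143 + 5600/9 = 712150/1287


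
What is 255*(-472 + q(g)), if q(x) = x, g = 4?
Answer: -119340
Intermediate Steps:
255*(-472 + q(g)) = 255*(-472 + 4) = 255*(-468) = -119340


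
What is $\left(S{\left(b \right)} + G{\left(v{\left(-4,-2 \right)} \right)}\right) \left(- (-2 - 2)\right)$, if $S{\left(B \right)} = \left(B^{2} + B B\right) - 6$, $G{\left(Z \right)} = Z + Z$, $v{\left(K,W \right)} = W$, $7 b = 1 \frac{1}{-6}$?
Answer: $- \frac{17638}{441} \approx -39.995$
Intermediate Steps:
$b = - \frac{1}{42}$ ($b = \frac{1 \frac{1}{-6}}{7} = \frac{1 \left(- \frac{1}{6}\right)}{7} = \frac{1}{7} \left(- \frac{1}{6}\right) = - \frac{1}{42} \approx -0.02381$)
$G{\left(Z \right)} = 2 Z$
$S{\left(B \right)} = -6 + 2 B^{2}$ ($S{\left(B \right)} = \left(B^{2} + B^{2}\right) - 6 = 2 B^{2} - 6 = -6 + 2 B^{2}$)
$\left(S{\left(b \right)} + G{\left(v{\left(-4,-2 \right)} \right)}\right) \left(- (-2 - 2)\right) = \left(\left(-6 + 2 \left(- \frac{1}{42}\right)^{2}\right) + 2 \left(-2\right)\right) \left(- (-2 - 2)\right) = \left(\left(-6 + 2 \cdot \frac{1}{1764}\right) - 4\right) \left(\left(-1\right) \left(-4\right)\right) = \left(\left(-6 + \frac{1}{882}\right) - 4\right) 4 = \left(- \frac{5291}{882} - 4\right) 4 = \left(- \frac{8819}{882}\right) 4 = - \frac{17638}{441}$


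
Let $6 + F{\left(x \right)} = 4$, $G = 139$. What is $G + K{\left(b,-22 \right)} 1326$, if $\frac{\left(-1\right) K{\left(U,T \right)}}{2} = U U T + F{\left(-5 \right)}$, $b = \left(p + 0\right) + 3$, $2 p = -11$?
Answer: $370093$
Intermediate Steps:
$F{\left(x \right)} = -2$ ($F{\left(x \right)} = -6 + 4 = -2$)
$p = - \frac{11}{2}$ ($p = \frac{1}{2} \left(-11\right) = - \frac{11}{2} \approx -5.5$)
$b = - \frac{5}{2}$ ($b = \left(- \frac{11}{2} + 0\right) + 3 = - \frac{11}{2} + 3 = - \frac{5}{2} \approx -2.5$)
$K{\left(U,T \right)} = 4 - 2 T U^{2}$ ($K{\left(U,T \right)} = - 2 \left(U U T - 2\right) = - 2 \left(U^{2} T - 2\right) = - 2 \left(T U^{2} - 2\right) = - 2 \left(-2 + T U^{2}\right) = 4 - 2 T U^{2}$)
$G + K{\left(b,-22 \right)} 1326 = 139 + \left(4 - - 44 \left(- \frac{5}{2}\right)^{2}\right) 1326 = 139 + \left(4 - \left(-44\right) \frac{25}{4}\right) 1326 = 139 + \left(4 + 275\right) 1326 = 139 + 279 \cdot 1326 = 139 + 369954 = 370093$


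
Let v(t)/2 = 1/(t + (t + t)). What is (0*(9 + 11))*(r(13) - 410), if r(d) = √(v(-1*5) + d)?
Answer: 0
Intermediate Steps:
v(t) = 2/(3*t) (v(t) = 2/(t + (t + t)) = 2/(t + 2*t) = 2/((3*t)) = 2*(1/(3*t)) = 2/(3*t))
r(d) = √(-2/15 + d) (r(d) = √(2/(3*((-1*5))) + d) = √((⅔)/(-5) + d) = √((⅔)*(-⅕) + d) = √(-2/15 + d))
(0*(9 + 11))*(r(13) - 410) = (0*(9 + 11))*(√(-30 + 225*13)/15 - 410) = (0*20)*(√(-30 + 2925)/15 - 410) = 0*(√2895/15 - 410) = 0*(-410 + √2895/15) = 0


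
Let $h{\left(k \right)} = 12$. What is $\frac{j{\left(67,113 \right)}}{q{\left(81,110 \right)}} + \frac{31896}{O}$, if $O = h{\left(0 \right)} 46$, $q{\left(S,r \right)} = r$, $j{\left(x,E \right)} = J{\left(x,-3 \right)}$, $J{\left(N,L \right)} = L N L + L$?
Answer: $\frac{15999}{253} \approx 63.237$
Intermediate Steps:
$J{\left(N,L \right)} = L + N L^{2}$ ($J{\left(N,L \right)} = N L^{2} + L = L + N L^{2}$)
$j{\left(x,E \right)} = -3 + 9 x$ ($j{\left(x,E \right)} = - 3 \left(1 - 3 x\right) = -3 + 9 x$)
$O = 552$ ($O = 12 \cdot 46 = 552$)
$\frac{j{\left(67,113 \right)}}{q{\left(81,110 \right)}} + \frac{31896}{O} = \frac{-3 + 9 \cdot 67}{110} + \frac{31896}{552} = \left(-3 + 603\right) \frac{1}{110} + 31896 \cdot \frac{1}{552} = 600 \cdot \frac{1}{110} + \frac{1329}{23} = \frac{60}{11} + \frac{1329}{23} = \frac{15999}{253}$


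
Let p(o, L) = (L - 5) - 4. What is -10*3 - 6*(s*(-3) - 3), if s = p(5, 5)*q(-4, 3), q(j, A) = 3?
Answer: -228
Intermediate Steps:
p(o, L) = -9 + L (p(o, L) = (-5 + L) - 4 = -9 + L)
s = -12 (s = (-9 + 5)*3 = -4*3 = -12)
-10*3 - 6*(s*(-3) - 3) = -10*3 - 6*(-12*(-3) - 3) = -30 - 6*(36 - 3) = -30 - 6*33 = -30 - 198 = -228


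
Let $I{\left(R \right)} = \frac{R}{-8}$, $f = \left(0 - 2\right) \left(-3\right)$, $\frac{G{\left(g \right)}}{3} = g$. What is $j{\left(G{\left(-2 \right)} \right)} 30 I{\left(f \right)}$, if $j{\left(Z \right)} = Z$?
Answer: $135$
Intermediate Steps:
$G{\left(g \right)} = 3 g$
$f = 6$ ($f = \left(-2\right) \left(-3\right) = 6$)
$I{\left(R \right)} = - \frac{R}{8}$ ($I{\left(R \right)} = R \left(- \frac{1}{8}\right) = - \frac{R}{8}$)
$j{\left(G{\left(-2 \right)} \right)} 30 I{\left(f \right)} = 3 \left(-2\right) 30 \left(\left(- \frac{1}{8}\right) 6\right) = \left(-6\right) 30 \left(- \frac{3}{4}\right) = \left(-180\right) \left(- \frac{3}{4}\right) = 135$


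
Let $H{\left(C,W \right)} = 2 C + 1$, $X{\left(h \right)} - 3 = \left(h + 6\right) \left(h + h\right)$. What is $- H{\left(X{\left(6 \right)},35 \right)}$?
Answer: $-295$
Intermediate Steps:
$X{\left(h \right)} = 3 + 2 h \left(6 + h\right)$ ($X{\left(h \right)} = 3 + \left(h + 6\right) \left(h + h\right) = 3 + \left(6 + h\right) 2 h = 3 + 2 h \left(6 + h\right)$)
$H{\left(C,W \right)} = 1 + 2 C$
$- H{\left(X{\left(6 \right)},35 \right)} = - (1 + 2 \left(3 + 2 \cdot 6^{2} + 12 \cdot 6\right)) = - (1 + 2 \left(3 + 2 \cdot 36 + 72\right)) = - (1 + 2 \left(3 + 72 + 72\right)) = - (1 + 2 \cdot 147) = - (1 + 294) = \left(-1\right) 295 = -295$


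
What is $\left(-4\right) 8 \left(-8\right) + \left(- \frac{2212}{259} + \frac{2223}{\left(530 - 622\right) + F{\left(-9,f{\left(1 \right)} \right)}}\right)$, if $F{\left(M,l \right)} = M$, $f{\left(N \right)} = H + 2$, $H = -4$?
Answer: $\frac{842505}{3737} \approx 225.45$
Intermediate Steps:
$f{\left(N \right)} = -2$ ($f{\left(N \right)} = -4 + 2 = -2$)
$\left(-4\right) 8 \left(-8\right) + \left(- \frac{2212}{259} + \frac{2223}{\left(530 - 622\right) + F{\left(-9,f{\left(1 \right)} \right)}}\right) = \left(-4\right) 8 \left(-8\right) + \left(- \frac{2212}{259} + \frac{2223}{\left(530 - 622\right) - 9}\right) = \left(-32\right) \left(-8\right) + \left(\left(-2212\right) \frac{1}{259} + \frac{2223}{-92 - 9}\right) = 256 + \left(- \frac{316}{37} + \frac{2223}{-101}\right) = 256 + \left(- \frac{316}{37} + 2223 \left(- \frac{1}{101}\right)\right) = 256 - \frac{114167}{3737} = \frac{842505}{3737}$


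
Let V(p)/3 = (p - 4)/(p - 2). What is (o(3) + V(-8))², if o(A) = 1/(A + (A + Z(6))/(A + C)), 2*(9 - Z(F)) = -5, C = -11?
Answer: 178084/9025 ≈ 19.732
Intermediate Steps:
Z(F) = 23/2 (Z(F) = 9 - ½*(-5) = 9 + 5/2 = 23/2)
V(p) = 3*(-4 + p)/(-2 + p) (V(p) = 3*((p - 4)/(p - 2)) = 3*((-4 + p)/(-2 + p)) = 3*(-4 + p)/(-2 + p))
o(A) = 1/(A + (23/2 + A)/(-11 + A)) (o(A) = 1/(A + (A + 23/2)/(A - 11)) = 1/(A + (23/2 + A)/(-11 + A)))
(o(3) + V(-8))² = (2*(-11 + 3)/(23 - 20*3 + 2*3²) + 3*(-4 - 8)/(-2 - 8))² = (2*(-8)/(23 - 60 + 2*9) + 3*(-12)/(-10))² = (2*(-8)/(23 - 60 + 18) + 3*(-⅒)*(-12))² = (2*(-8)/(-19) + 18/5)² = (2*(-1/19)*(-8) + 18/5)² = (16/19 + 18/5)² = (422/95)² = 178084/9025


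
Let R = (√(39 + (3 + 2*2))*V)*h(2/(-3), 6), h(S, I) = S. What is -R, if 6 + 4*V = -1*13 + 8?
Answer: -11*√46/6 ≈ -12.434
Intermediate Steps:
V = -11/4 (V = -3/2 + (-1*13 + 8)/4 = -3/2 + (-13 + 8)/4 = -3/2 + (¼)*(-5) = -3/2 - 5/4 = -11/4 ≈ -2.7500)
R = 11*√46/6 (R = (√(39 + (3 + 2*2))*(-11/4))*(2/(-3)) = (√(39 + (3 + 4))*(-11/4))*(2*(-⅓)) = (√(39 + 7)*(-11/4))*(-⅔) = (√46*(-11/4))*(-⅔) = -11*√46/4*(-⅔) = 11*√46/6 ≈ 12.434)
-R = -11*√46/6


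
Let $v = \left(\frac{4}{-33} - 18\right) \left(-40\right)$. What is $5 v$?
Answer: $\frac{119600}{33} \approx 3624.2$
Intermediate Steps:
$v = \frac{23920}{33}$ ($v = \left(4 \left(- \frac{1}{33}\right) - 18\right) \left(-40\right) = \left(- \frac{4}{33} - 18\right) \left(-40\right) = \left(- \frac{598}{33}\right) \left(-40\right) = \frac{23920}{33} \approx 724.85$)
$5 v = 5 \cdot \frac{23920}{33} = \frac{119600}{33}$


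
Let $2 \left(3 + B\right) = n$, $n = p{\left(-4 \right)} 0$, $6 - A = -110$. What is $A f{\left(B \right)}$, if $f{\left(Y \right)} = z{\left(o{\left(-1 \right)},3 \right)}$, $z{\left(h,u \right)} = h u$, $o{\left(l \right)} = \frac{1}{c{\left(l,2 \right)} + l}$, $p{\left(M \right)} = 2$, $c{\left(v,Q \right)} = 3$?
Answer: $174$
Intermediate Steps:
$A = 116$ ($A = 6 - -110 = 6 + 110 = 116$)
$o{\left(l \right)} = \frac{1}{3 + l}$
$n = 0$ ($n = 2 \cdot 0 = 0$)
$B = -3$ ($B = -3 + \frac{1}{2} \cdot 0 = -3 + 0 = -3$)
$f{\left(Y \right)} = \frac{3}{2}$ ($f{\left(Y \right)} = \frac{1}{3 - 1} \cdot 3 = \frac{1}{2} \cdot 3 = \frac{3}{2}$)
$A f{\left(B \right)} = 116 \cdot \frac{3}{2} = 174$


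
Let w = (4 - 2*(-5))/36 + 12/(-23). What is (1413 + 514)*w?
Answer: -105985/414 ≈ -256.00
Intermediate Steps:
w = -55/414 (w = (4 + 10)*(1/36) + 12*(-1/23) = 14*(1/36) - 12/23 = 7/18 - 12/23 = -55/414 ≈ -0.13285)
(1413 + 514)*w = (1413 + 514)*(-55/414) = 1927*(-55/414) = -105985/414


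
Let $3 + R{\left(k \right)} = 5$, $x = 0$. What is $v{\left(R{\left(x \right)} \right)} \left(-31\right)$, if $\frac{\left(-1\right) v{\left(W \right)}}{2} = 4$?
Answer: $248$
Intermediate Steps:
$R{\left(k \right)} = 2$ ($R{\left(k \right)} = -3 + 5 = 2$)
$v{\left(W \right)} = -8$ ($v{\left(W \right)} = \left(-2\right) 4 = -8$)
$v{\left(R{\left(x \right)} \right)} \left(-31\right) = \left(-8\right) \left(-31\right) = 248$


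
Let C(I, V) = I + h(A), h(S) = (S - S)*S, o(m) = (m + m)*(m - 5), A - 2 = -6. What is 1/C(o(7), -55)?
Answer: 1/28 ≈ 0.035714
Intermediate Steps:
A = -4 (A = 2 - 6 = -4)
o(m) = 2*m*(-5 + m) (o(m) = (2*m)*(-5 + m) = 2*m*(-5 + m))
h(S) = 0 (h(S) = 0*S = 0)
C(I, V) = I (C(I, V) = I + 0 = I)
1/C(o(7), -55) = 1/(2*7*(-5 + 7)) = 1/(2*7*2) = 1/28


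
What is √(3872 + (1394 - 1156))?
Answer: √4110 ≈ 64.109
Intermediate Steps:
√(3872 + (1394 - 1156)) = √(3872 + 238) = √4110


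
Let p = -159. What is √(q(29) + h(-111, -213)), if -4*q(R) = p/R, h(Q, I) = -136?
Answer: I*√452893/58 ≈ 11.603*I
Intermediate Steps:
q(R) = 159/(4*R) (q(R) = -(-159)/(4*R) = 159/(4*R))
√(q(29) + h(-111, -213)) = √((159/4)/29 - 136) = √((159/4)*(1/29) - 136) = √(159/116 - 136) = √(-15617/116) = I*√452893/58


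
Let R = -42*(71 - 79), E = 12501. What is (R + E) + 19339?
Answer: 32176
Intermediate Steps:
R = 336 (R = -42*(-8) = 336)
(R + E) + 19339 = (336 + 12501) + 19339 = 12837 + 19339 = 32176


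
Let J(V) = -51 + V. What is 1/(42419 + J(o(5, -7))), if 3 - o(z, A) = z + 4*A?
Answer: 1/42394 ≈ 2.3588e-5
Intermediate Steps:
o(z, A) = 3 - z - 4*A (o(z, A) = 3 - (z + 4*A) = 3 + (-z - 4*A) = 3 - z - 4*A)
1/(42419 + J(o(5, -7))) = 1/(42419 + (-51 + (3 - 1*5 - 4*(-7)))) = 1/(42419 + (-51 + (3 - 5 + 28))) = 1/(42419 + (-51 + 26)) = 1/(42419 - 25) = 1/42394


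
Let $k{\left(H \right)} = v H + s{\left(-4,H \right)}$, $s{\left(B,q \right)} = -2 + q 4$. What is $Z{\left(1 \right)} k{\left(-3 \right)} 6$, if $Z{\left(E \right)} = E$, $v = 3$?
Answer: $-138$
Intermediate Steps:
$s{\left(B,q \right)} = -2 + 4 q$
$k{\left(H \right)} = -2 + 7 H$ ($k{\left(H \right)} = 3 H + \left(-2 + 4 H\right) = -2 + 7 H$)
$Z{\left(1 \right)} k{\left(-3 \right)} 6 = 1 \left(-2 + 7 \left(-3\right)\right) 6 = 1 \left(-2 - 21\right) 6 = 1 \left(-23\right) 6 = \left(-23\right) 6 = -138$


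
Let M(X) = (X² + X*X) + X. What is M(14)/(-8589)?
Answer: -58/1227 ≈ -0.047270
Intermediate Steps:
M(X) = X + 2*X² (M(X) = (X² + X²) + X = 2*X² + X = X + 2*X²)
M(14)/(-8589) = (14*(1 + 2*14))/(-8589) = (14*(1 + 28))*(-1/8589) = (14*29)*(-1/8589) = 406*(-1/8589) = -58/1227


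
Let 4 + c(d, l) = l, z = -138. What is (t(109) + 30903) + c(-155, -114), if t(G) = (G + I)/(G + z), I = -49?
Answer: 892705/29 ≈ 30783.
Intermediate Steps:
t(G) = (-49 + G)/(-138 + G) (t(G) = (G - 49)/(G - 138) = (-49 + G)/(-138 + G))
c(d, l) = -4 + l
(t(109) + 30903) + c(-155, -114) = ((-49 + 109)/(-138 + 109) + 30903) + (-4 - 114) = (60/(-29) + 30903) - 118 = (-1/29*60 + 30903) - 118 = (-60/29 + 30903) - 118 = 896127/29 - 118 = 892705/29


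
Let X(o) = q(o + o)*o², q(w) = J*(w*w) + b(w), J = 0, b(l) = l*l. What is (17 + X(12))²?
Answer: 6882527521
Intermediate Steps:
b(l) = l²
q(w) = w² (q(w) = 0*(w*w) + w² = 0*w² + w² = 0 + w² = w²)
X(o) = 4*o⁴ (X(o) = (o + o)²*o² = (2*o)²*o² = (4*o²)*o² = 4*o⁴)
(17 + X(12))² = (17 + 4*12⁴)² = (17 + 4*20736)² = (17 + 82944)² = 82961² = 6882527521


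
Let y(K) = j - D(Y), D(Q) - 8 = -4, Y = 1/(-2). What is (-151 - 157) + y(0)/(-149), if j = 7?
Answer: -45895/149 ≈ -308.02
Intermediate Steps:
Y = -½ ≈ -0.50000
D(Q) = 4 (D(Q) = 8 - 4 = 4)
y(K) = 3 (y(K) = 7 - 1*4 = 7 - 4 = 3)
(-151 - 157) + y(0)/(-149) = (-151 - 157) + 3/(-149) = -308 + 3*(-1/149) = -308 - 3/149 = -45895/149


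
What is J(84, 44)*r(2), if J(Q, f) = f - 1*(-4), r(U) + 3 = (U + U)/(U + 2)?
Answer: -96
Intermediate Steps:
r(U) = -3 + 2*U/(2 + U) (r(U) = -3 + (U + U)/(U + 2) = -3 + (2*U)/(2 + U) = -3 + 2*U/(2 + U))
J(Q, f) = 4 + f (J(Q, f) = f + 4 = 4 + f)
J(84, 44)*r(2) = (4 + 44)*((-6 - 1*2)/(2 + 2)) = 48*((-6 - 2)/4) = 48*((¼)*(-8)) = 48*(-2) = -96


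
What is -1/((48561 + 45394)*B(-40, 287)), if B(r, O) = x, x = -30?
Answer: 1/2818650 ≈ 3.5478e-7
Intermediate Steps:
B(r, O) = -30
-1/((48561 + 45394)*B(-40, 287)) = -1/((48561 + 45394)*(-30)) = -(-1)/(93955*30) = -1*(-1/2818650) = 1/2818650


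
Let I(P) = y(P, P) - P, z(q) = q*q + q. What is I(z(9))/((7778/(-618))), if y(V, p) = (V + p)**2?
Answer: -9983790/3889 ≈ -2567.2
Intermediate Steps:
z(q) = q + q**2 (z(q) = q**2 + q = q + q**2)
I(P) = -P + 4*P**2 (I(P) = (P + P)**2 - P = (2*P)**2 - P = 4*P**2 - P = -P + 4*P**2)
I(z(9))/((7778/(-618))) = ((9*(1 + 9))*(-1 + 4*(9*(1 + 9))))/((7778/(-618))) = ((9*10)*(-1 + 4*(9*10)))/((7778*(-1/618))) = (90*(-1 + 4*90))/(-3889/309) = (90*(-1 + 360))*(-309/3889) = (90*359)*(-309/3889) = 32310*(-309/3889) = -9983790/3889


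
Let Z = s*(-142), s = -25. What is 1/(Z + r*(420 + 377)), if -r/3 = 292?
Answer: -1/694622 ≈ -1.4396e-6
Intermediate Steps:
r = -876 (r = -3*292 = -876)
Z = 3550 (Z = -25*(-142) = 3550)
1/(Z + r*(420 + 377)) = 1/(3550 - 876*(420 + 377)) = 1/(3550 - 876*797) = 1/(3550 - 698172) = 1/(-694622) = -1/694622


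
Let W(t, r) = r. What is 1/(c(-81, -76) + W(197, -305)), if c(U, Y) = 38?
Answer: -1/267 ≈ -0.0037453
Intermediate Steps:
1/(c(-81, -76) + W(197, -305)) = 1/(38 - 305) = 1/(-267) = -1/267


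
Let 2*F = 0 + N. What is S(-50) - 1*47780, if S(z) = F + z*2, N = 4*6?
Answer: -47868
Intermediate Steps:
N = 24
F = 12 (F = (0 + 24)/2 = (½)*24 = 12)
S(z) = 12 + 2*z (S(z) = 12 + z*2 = 12 + 2*z)
S(-50) - 1*47780 = (12 + 2*(-50)) - 1*47780 = (12 - 100) - 47780 = -88 - 47780 = -47868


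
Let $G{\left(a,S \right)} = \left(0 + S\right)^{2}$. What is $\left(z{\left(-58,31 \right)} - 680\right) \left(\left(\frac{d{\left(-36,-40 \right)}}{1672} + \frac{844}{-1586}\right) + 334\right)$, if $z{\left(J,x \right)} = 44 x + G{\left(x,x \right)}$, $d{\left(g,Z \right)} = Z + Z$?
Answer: $\frac{90902749350}{165737} \approx 5.4848 \cdot 10^{5}$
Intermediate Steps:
$d{\left(g,Z \right)} = 2 Z$
$G{\left(a,S \right)} = S^{2}$
$z{\left(J,x \right)} = x^{2} + 44 x$ ($z{\left(J,x \right)} = 44 x + x^{2} = x^{2} + 44 x$)
$\left(z{\left(-58,31 \right)} - 680\right) \left(\left(\frac{d{\left(-36,-40 \right)}}{1672} + \frac{844}{-1586}\right) + 334\right) = \left(31 \left(44 + 31\right) - 680\right) \left(\left(\frac{2 \left(-40\right)}{1672} + \frac{844}{-1586}\right) + 334\right) = \left(31 \cdot 75 - 680\right) \left(\left(\left(-80\right) \frac{1}{1672} + 844 \left(- \frac{1}{1586}\right)\right) + 334\right) = \left(2325 - 680\right) \left(\left(- \frac{10}{209} - \frac{422}{793}\right) + 334\right) = 1645 \left(- \frac{96128}{165737} + 334\right) = 1645 \cdot \frac{55260030}{165737} = \frac{90902749350}{165737}$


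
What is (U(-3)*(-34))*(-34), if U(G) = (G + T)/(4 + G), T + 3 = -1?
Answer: -8092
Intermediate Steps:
T = -4 (T = -3 - 1 = -4)
U(G) = (-4 + G)/(4 + G) (U(G) = (G - 4)/(4 + G) = (-4 + G)/(4 + G))
(U(-3)*(-34))*(-34) = (((-4 - 3)/(4 - 3))*(-34))*(-34) = ((-7/1)*(-34))*(-34) = ((1*(-7))*(-34))*(-34) = -7*(-34)*(-34) = 238*(-34) = -8092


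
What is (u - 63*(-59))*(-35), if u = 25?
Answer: -130970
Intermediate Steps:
(u - 63*(-59))*(-35) = (25 - 63*(-59))*(-35) = (25 + 3717)*(-35) = 3742*(-35) = -130970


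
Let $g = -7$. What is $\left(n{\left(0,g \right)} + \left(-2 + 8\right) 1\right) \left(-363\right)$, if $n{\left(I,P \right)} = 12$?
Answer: $-6534$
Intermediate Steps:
$\left(n{\left(0,g \right)} + \left(-2 + 8\right) 1\right) \left(-363\right) = \left(12 + \left(-2 + 8\right) 1\right) \left(-363\right) = \left(12 + 6 \cdot 1\right) \left(-363\right) = \left(12 + 6\right) \left(-363\right) = 18 \left(-363\right) = -6534$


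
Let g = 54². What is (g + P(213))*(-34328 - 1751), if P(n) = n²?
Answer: -1742074515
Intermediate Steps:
g = 2916
(g + P(213))*(-34328 - 1751) = (2916 + 213²)*(-34328 - 1751) = (2916 + 45369)*(-36079) = 48285*(-36079) = -1742074515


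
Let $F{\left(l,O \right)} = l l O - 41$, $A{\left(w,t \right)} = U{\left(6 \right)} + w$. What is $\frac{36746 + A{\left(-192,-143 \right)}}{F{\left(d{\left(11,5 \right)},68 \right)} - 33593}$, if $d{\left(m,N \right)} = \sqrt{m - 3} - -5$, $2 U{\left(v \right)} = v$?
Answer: $- \frac{114752423}{98163290} - \frac{2485876 \sqrt{2}}{49081645} \approx -1.2406$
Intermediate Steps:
$U{\left(v \right)} = \frac{v}{2}$
$A{\left(w,t \right)} = 3 + w$ ($A{\left(w,t \right)} = \frac{1}{2} \cdot 6 + w = 3 + w$)
$d{\left(m,N \right)} = 5 + \sqrt{-3 + m}$ ($d{\left(m,N \right)} = \sqrt{-3 + m} + 5 = 5 + \sqrt{-3 + m}$)
$F{\left(l,O \right)} = -41 + O l^{2}$ ($F{\left(l,O \right)} = l^{2} O - 41 = O l^{2} - 41 = -41 + O l^{2}$)
$\frac{36746 + A{\left(-192,-143 \right)}}{F{\left(d{\left(11,5 \right)},68 \right)} - 33593} = \frac{36746 + \left(3 - 192\right)}{\left(-41 + 68 \left(5 + \sqrt{-3 + 11}\right)^{2}\right) - 33593} = \frac{36746 - 189}{\left(-41 + 68 \left(5 + \sqrt{8}\right)^{2}\right) - 33593} = \frac{36557}{\left(-41 + 68 \left(5 + 2 \sqrt{2}\right)^{2}\right) - 33593} = \frac{36557}{-33634 + 68 \left(5 + 2 \sqrt{2}\right)^{2}}$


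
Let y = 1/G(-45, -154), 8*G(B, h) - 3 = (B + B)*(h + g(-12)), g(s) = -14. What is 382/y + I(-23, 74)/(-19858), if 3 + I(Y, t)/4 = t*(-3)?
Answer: 28679848797/39716 ≈ 7.2212e+5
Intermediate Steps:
I(Y, t) = -12 - 12*t (I(Y, t) = -12 + 4*(t*(-3)) = -12 + 4*(-3*t) = -12 - 12*t)
G(B, h) = 3/8 + B*(-14 + h)/4 (G(B, h) = 3/8 + ((B + B)*(h - 14))/8 = 3/8 + ((2*B)*(-14 + h))/8 = 3/8 + (2*B*(-14 + h))/8 = 3/8 + B*(-14 + h)/4)
y = 8/15123 (y = 1/(3/8 - 7/2*(-45) + (¼)*(-45)*(-154)) = 1/(3/8 + 315/2 + 3465/2) = 1/(15123/8) = 8/15123 ≈ 0.00052900)
382/y + I(-23, 74)/(-19858) = 382/(8/15123) + (-12 - 12*74)/(-19858) = 382*(15123/8) + (-12 - 888)*(-1/19858) = 2888493/4 - 900*(-1/19858) = 2888493/4 + 450/9929 = 28679848797/39716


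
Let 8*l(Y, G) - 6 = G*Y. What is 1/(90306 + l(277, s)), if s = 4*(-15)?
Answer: 4/352917 ≈ 1.1334e-5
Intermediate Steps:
s = -60
l(Y, G) = ¾ + G*Y/8 (l(Y, G) = ¾ + (G*Y)/8 = ¾ + G*Y/8)
1/(90306 + l(277, s)) = 1/(90306 + (¾ + (⅛)*(-60)*277)) = 1/(90306 + (¾ - 4155/2)) = 1/(90306 - 8307/4) = 1/(352917/4) = 4/352917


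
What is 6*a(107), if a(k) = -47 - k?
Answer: -924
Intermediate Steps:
6*a(107) = 6*(-47 - 1*107) = 6*(-47 - 107) = 6*(-154) = -924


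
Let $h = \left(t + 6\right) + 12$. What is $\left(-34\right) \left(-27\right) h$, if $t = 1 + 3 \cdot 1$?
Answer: $20196$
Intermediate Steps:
$t = 4$ ($t = 1 + 3 = 4$)
$h = 22$ ($h = \left(4 + 6\right) + 12 = 10 + 12 = 22$)
$\left(-34\right) \left(-27\right) h = \left(-34\right) \left(-27\right) 22 = 918 \cdot 22 = 20196$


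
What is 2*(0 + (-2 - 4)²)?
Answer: 72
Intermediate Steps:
2*(0 + (-2 - 4)²) = 2*(0 + (-6)²) = 2*(0 + 36) = 2*36 = 72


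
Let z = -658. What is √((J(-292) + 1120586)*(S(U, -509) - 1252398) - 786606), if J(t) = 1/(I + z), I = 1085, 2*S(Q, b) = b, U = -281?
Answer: 3*I*√113749442821104034/854 ≈ 1.1848e+6*I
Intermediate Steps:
S(Q, b) = b/2
J(t) = 1/427 (J(t) = 1/(1085 - 658) = 1/427)
√((J(-292) + 1120586)*(S(U, -509) - 1252398) - 786606) = √((1/427 + 1120586)*((½)*(-509) - 1252398) - 786606) = √(478490223*(-509/2 - 1252398)/427 - 786606) = √((478490223/427)*(-2505305/2) - 786606) = √(-1198763948133015/854 - 786606) = √(-1198764619894539/854) = 3*I*√113749442821104034/854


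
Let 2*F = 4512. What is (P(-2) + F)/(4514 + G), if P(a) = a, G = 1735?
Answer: 2254/6249 ≈ 0.36070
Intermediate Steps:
F = 2256 (F = (½)*4512 = 2256)
(P(-2) + F)/(4514 + G) = (-2 + 2256)/(4514 + 1735) = 2254/6249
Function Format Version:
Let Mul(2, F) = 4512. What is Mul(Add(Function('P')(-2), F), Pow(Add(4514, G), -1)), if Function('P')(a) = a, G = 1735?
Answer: Rational(2254, 6249) ≈ 0.36070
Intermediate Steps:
F = 2256 (F = Mul(Rational(1, 2), 4512) = 2256)
Mul(Add(Function('P')(-2), F), Pow(Add(4514, G), -1)) = Mul(Add(-2, 2256), Pow(Add(4514, 1735), -1)) = Mul(2254, Pow(6249, -1)) = Mul(2254, Rational(1, 6249)) = Rational(2254, 6249)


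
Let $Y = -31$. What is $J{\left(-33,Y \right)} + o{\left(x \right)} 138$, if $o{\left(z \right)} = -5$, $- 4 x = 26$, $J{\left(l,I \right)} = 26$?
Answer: $-664$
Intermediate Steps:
$x = - \frac{13}{2}$ ($x = \left(- \frac{1}{4}\right) 26 = - \frac{13}{2} \approx -6.5$)
$J{\left(-33,Y \right)} + o{\left(x \right)} 138 = 26 - 690 = -664$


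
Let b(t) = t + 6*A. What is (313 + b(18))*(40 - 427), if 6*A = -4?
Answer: -126549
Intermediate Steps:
A = -2/3 (A = (1/6)*(-4) = -2/3 ≈ -0.66667)
b(t) = -4 + t (b(t) = t + 6*(-2/3) = t - 4 = -4 + t)
(313 + b(18))*(40 - 427) = (313 + (-4 + 18))*(40 - 427) = (313 + 14)*(-387) = 327*(-387) = -126549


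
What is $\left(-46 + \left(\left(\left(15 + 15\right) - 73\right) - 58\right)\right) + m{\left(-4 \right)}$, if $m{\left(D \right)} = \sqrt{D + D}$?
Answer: $-147 + 2 i \sqrt{2} \approx -147.0 + 2.8284 i$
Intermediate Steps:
$m{\left(D \right)} = \sqrt{2} \sqrt{D}$ ($m{\left(D \right)} = \sqrt{2 D} = \sqrt{2} \sqrt{D}$)
$\left(-46 + \left(\left(\left(15 + 15\right) - 73\right) - 58\right)\right) + m{\left(-4 \right)} = \left(-46 + \left(\left(\left(15 + 15\right) - 73\right) - 58\right)\right) + \sqrt{2} \sqrt{-4} = \left(-46 + \left(\left(30 - 73\right) - 58\right)\right) + \sqrt{2} \cdot 2 i = \left(-46 - 101\right) + 2 i \sqrt{2} = -147 + 2 i \sqrt{2}$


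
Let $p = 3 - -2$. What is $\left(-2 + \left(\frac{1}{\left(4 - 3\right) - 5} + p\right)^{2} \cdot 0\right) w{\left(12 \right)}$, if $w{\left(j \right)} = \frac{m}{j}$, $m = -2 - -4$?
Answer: $- \frac{1}{3} \approx -0.33333$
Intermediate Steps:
$p = 5$ ($p = 3 + 2 = 5$)
$m = 2$ ($m = -2 + 4 = 2$)
$w{\left(j \right)} = \frac{2}{j}$
$\left(-2 + \left(\frac{1}{\left(4 - 3\right) - 5} + p\right)^{2} \cdot 0\right) w{\left(12 \right)} = \left(-2 + \left(\frac{1}{\left(4 - 3\right) - 5} + 5\right)^{2} \cdot 0\right) \frac{2}{12} = \left(-2 + \left(\frac{1}{1 - 5} + 5\right)^{2} \cdot 0\right) 2 \cdot \frac{1}{12} = \left(-2 + \left(\frac{1}{-4} + 5\right)^{2} \cdot 0\right) \frac{1}{6} = \left(-2 + \left(- \frac{1}{4} + 5\right)^{2} \cdot 0\right) \frac{1}{6} = \left(-2 + \left(\frac{19}{4}\right)^{2} \cdot 0\right) \frac{1}{6} = \left(-2 + \frac{361}{16} \cdot 0\right) \frac{1}{6} = \left(-2 + 0\right) \frac{1}{6} = \left(-2\right) \frac{1}{6} = - \frac{1}{3}$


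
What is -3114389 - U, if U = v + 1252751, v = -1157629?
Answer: -3209511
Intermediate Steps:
U = 95122 (U = -1157629 + 1252751 = 95122)
-3114389 - U = -3114389 - 1*95122 = -3114389 - 95122 = -3209511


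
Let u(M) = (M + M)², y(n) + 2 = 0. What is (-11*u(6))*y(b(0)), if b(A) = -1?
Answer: 3168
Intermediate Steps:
y(n) = -2 (y(n) = -2 + 0 = -2)
u(M) = 4*M² (u(M) = (2*M)² = 4*M²)
(-11*u(6))*y(b(0)) = -44*6²*(-2) = -44*36*(-2) = -11*144*(-2) = -1584*(-2) = 3168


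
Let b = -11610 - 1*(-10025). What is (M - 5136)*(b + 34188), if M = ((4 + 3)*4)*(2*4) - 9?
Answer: -160439363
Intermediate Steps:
b = -1585 (b = -11610 + 10025 = -1585)
M = 215 (M = (7*4)*8 - 9 = 28*8 - 9 = 224 - 9 = 215)
(M - 5136)*(b + 34188) = (215 - 5136)*(-1585 + 34188) = -4921*32603 = -160439363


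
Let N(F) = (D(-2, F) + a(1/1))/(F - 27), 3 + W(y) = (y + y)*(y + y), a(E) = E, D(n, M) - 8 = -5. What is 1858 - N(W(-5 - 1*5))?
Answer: 343728/185 ≈ 1858.0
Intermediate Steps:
D(n, M) = 3 (D(n, M) = 8 - 5 = 3)
W(y) = -3 + 4*y² (W(y) = -3 + (y + y)*(y + y) = -3 + (2*y)*(2*y) = -3 + 4*y²)
N(F) = 4/(-27 + F) (N(F) = (3 + 1/1)/(F - 27) = (3 + 1)/(-27 + F) = 4/(-27 + F))
1858 - N(W(-5 - 1*5)) = 1858 - 4/(-27 + (-3 + 4*(-5 - 1*5)²)) = 1858 - 4/(-27 + (-3 + 4*(-5 - 5)²)) = 1858 - 4/(-27 + (-3 + 4*(-10)²)) = 1858 - 4/(-27 + (-3 + 4*100)) = 1858 - 4/(-27 + (-3 + 400)) = 1858 - 4/(-27 + 397) = 1858 - 4/370 = 1858 - 1*2/185 = 1858 - 2/185 = 343728/185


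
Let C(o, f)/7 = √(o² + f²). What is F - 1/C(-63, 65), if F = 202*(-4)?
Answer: -808 - √8194/57358 ≈ -808.00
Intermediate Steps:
F = -808
C(o, f) = 7*√(f² + o²) (C(o, f) = 7*√(o² + f²) = 7*√(f² + o²))
F - 1/C(-63, 65) = -808 - 1/(7*√(65² + (-63)²)) = -808 - 1/(7*√(4225 + 3969)) = -808 - 1/(7*√8194) = -808 - √8194/57358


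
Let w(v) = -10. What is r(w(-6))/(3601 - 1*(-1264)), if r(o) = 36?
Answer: 36/4865 ≈ 0.0073998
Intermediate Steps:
r(w(-6))/(3601 - 1*(-1264)) = 36/(3601 - 1*(-1264)) = 36/(3601 + 1264) = 36/4865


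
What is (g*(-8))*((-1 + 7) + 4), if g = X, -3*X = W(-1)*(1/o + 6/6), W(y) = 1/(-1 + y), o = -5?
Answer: -32/3 ≈ -10.667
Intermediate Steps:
X = 2/15 (X = -(1/(-5) + 6/6)/(3*(-1 - 1)) = -(1*(-⅕) + 6*(⅙))/(3*(-2)) = -(-1)*(-⅕ + 1)/6 = -(-1)*4/(6*5) = -⅓*(-⅖) = 2/15 ≈ 0.13333)
g = 2/15 ≈ 0.13333
(g*(-8))*((-1 + 7) + 4) = ((2/15)*(-8))*((-1 + 7) + 4) = -16*(6 + 4)/15 = -16/15*10 = -32/3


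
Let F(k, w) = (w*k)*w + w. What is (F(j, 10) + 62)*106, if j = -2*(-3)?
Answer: 71232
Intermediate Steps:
j = 6
F(k, w) = w + k*w² (F(k, w) = (k*w)*w + w = k*w² + w = w + k*w²)
(F(j, 10) + 62)*106 = (10*(1 + 6*10) + 62)*106 = (10*(1 + 60) + 62)*106 = (10*61 + 62)*106 = (610 + 62)*106 = 672*106 = 71232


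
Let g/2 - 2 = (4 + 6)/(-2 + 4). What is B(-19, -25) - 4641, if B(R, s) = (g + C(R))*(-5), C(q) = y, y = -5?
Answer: -4686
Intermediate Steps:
g = 14 (g = 4 + 2*((4 + 6)/(-2 + 4)) = 4 + 2*(10/2) = 4 + 2*(10*(½)) = 4 + 2*5 = 4 + 10 = 14)
C(q) = -5
B(R, s) = -45 (B(R, s) = (14 - 5)*(-5) = 9*(-5) = -45)
B(-19, -25) - 4641 = -45 - 4641 = -4686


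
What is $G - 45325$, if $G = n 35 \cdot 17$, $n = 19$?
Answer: $-34020$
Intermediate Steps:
$G = 11305$ ($G = 19 \cdot 35 \cdot 17 = 665 \cdot 17 = 11305$)
$G - 45325 = 11305 - 45325 = -34020$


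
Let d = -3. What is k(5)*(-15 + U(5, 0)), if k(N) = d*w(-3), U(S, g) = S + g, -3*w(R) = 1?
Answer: -10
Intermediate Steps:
w(R) = -⅓ (w(R) = -⅓*1 = -⅓)
k(N) = 1 (k(N) = -3*(-⅓) = 1)
k(5)*(-15 + U(5, 0)) = 1*(-15 + (5 + 0)) = 1*(-15 + 5) = 1*(-10) = -10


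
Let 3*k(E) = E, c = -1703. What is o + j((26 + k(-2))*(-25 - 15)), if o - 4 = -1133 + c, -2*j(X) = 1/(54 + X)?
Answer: -16300989/5756 ≈ -2832.0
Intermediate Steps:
k(E) = E/3
j(X) = -1/(2*(54 + X))
o = -2832 (o = 4 + (-1133 - 1703) = 4 - 2836 = -2832)
o + j((26 + k(-2))*(-25 - 15)) = -2832 - 1/(108 + 2*((26 + (1/3)*(-2))*(-25 - 15))) = -2832 - 1/(108 + 2*((26 - 2/3)*(-40))) = -2832 - 1/(108 + 2*((76/3)*(-40))) = -2832 - 1/(108 + 2*(-3040/3)) = -2832 - 1/(108 - 6080/3) = -2832 - 1/(-5756/3) = -2832 - 1*(-3/5756) = -2832 + 3/5756 = -16300989/5756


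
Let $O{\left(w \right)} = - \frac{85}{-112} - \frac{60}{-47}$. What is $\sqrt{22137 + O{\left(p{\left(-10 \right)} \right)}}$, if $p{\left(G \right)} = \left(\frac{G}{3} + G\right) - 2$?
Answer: $\frac{\sqrt{38341621507}}{1316} \approx 148.79$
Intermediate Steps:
$p{\left(G \right)} = -2 + \frac{4 G}{3}$ ($p{\left(G \right)} = \left(G \frac{1}{3} + G\right) - 2 = \left(\frac{G}{3} + G\right) - 2 = \frac{4 G}{3} - 2 = -2 + \frac{4 G}{3}$)
$O{\left(w \right)} = \frac{10715}{5264}$ ($O{\left(w \right)} = \left(-85\right) \left(- \frac{1}{112}\right) - - \frac{60}{47} = \frac{85}{112} + \frac{60}{47} = \frac{10715}{5264}$)
$\sqrt{22137 + O{\left(p{\left(-10 \right)} \right)}} = \sqrt{22137 + \frac{10715}{5264}} = \sqrt{\frac{116539883}{5264}} = \frac{\sqrt{38341621507}}{1316}$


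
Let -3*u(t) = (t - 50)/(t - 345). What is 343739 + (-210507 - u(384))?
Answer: 15588478/117 ≈ 1.3323e+5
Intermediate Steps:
u(t) = -(-50 + t)/(3*(-345 + t)) (u(t) = -(t - 50)/(3*(t - 345)) = -(-50 + t)/(3*(-345 + t)))
343739 + (-210507 - u(384)) = 343739 + (-210507 - (50 - 1*384)/(3*(-345 + 384))) = 343739 + (-210507 - (50 - 384)/(3*39)) = 343739 + (-210507 - (-334)/(3*39)) = 343739 + (-210507 - 1*(-334/117)) = 343739 + (-210507 + 334/117) = 343739 - 24628985/117 = 15588478/117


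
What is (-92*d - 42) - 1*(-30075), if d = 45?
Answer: 25893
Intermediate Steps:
(-92*d - 42) - 1*(-30075) = (-92*45 - 42) - 1*(-30075) = (-4140 - 42) + 30075 = -4182 + 30075 = 25893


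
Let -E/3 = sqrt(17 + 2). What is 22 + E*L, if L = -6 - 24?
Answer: 22 + 90*sqrt(19) ≈ 414.30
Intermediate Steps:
L = -30
E = -3*sqrt(19) (E = -3*sqrt(17 + 2) = -3*sqrt(19) ≈ -13.077)
22 + E*L = 22 - 3*sqrt(19)*(-30) = 22 + 90*sqrt(19)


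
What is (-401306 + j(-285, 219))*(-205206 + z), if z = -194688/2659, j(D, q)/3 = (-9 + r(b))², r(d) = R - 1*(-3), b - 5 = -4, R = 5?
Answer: 219046202986926/2659 ≈ 8.2379e+10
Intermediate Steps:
b = 1 (b = 5 - 4 = 1)
r(d) = 8 (r(d) = 5 - 1*(-3) = 5 + 3 = 8)
j(D, q) = 3 (j(D, q) = 3*(-9 + 8)² = 3*(-1)² = 3*1 = 3)
z = -194688/2659 (z = -194688*1/2659 = -194688/2659 ≈ -73.219)
(-401306 + j(-285, 219))*(-205206 + z) = (-401306 + 3)*(-205206 - 194688/2659) = -401303*(-545837442/2659) = 219046202986926/2659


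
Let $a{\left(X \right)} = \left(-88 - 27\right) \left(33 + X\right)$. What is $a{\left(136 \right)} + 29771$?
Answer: $10336$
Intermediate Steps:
$a{\left(X \right)} = -3795 - 115 X$ ($a{\left(X \right)} = - 115 \left(33 + X\right) = -3795 - 115 X$)
$a{\left(136 \right)} + 29771 = \left(-3795 - 15640\right) + 29771 = -19435 + 29771 = 10336$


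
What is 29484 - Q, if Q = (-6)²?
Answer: 29448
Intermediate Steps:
Q = 36
29484 - Q = 29484 - 1*36 = 29484 - 36 = 29448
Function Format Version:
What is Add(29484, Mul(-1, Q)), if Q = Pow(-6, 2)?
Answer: 29448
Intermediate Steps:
Q = 36
Add(29484, Mul(-1, Q)) = Add(29484, Mul(-1, 36)) = Add(29484, -36) = 29448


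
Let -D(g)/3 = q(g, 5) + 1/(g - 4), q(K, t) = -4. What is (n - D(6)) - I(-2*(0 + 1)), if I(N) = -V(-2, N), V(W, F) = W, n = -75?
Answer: -175/2 ≈ -87.500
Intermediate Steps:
D(g) = 12 - 3/(-4 + g) (D(g) = -3*(-4 + 1/(g - 4)) = -3*(-4 + 1/(-4 + g)) = 12 - 3/(-4 + g))
I(N) = 2 (I(N) = -1*(-2) = 2)
(n - D(6)) - I(-2*(0 + 1)) = (-75 - 3*(-17 + 4*6)/(-4 + 6)) - 1*2 = (-75 - 3*(-17 + 24)/2) - 2 = (-75 - 3*7/2) - 2 = (-75 - 1*21/2) - 2 = (-75 - 21/2) - 2 = -171/2 - 2 = -175/2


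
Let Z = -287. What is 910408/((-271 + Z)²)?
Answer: 7342/2511 ≈ 2.9239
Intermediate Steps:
910408/((-271 + Z)²) = 910408/((-271 - 287)²) = 910408/((-558)²) = 910408/311364 = 910408*(1/311364) = 7342/2511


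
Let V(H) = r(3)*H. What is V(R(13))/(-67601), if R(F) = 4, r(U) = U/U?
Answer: -4/67601 ≈ -5.9171e-5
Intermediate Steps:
r(U) = 1
V(H) = H (V(H) = 1*H = H)
V(R(13))/(-67601) = 4/(-67601) = 4*(-1/67601) = -4/67601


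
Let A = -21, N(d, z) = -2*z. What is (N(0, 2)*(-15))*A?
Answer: -1260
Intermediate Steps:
(N(0, 2)*(-15))*A = (-2*2*(-15))*(-21) = -4*(-15)*(-21) = 60*(-21) = -1260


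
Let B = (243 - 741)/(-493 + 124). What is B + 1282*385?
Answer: 60709276/123 ≈ 4.9357e+5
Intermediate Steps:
B = 166/123 (B = -498/(-369) = -498*(-1/369) = 166/123 ≈ 1.3496)
B + 1282*385 = 166/123 + 1282*385 = 166/123 + 493570 = 60709276/123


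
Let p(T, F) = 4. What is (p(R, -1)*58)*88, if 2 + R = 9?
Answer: 20416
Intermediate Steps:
R = 7 (R = -2 + 9 = 7)
(p(R, -1)*58)*88 = (4*58)*88 = 232*88 = 20416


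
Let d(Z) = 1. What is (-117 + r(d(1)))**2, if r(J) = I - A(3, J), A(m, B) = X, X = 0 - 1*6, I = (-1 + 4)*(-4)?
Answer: 15129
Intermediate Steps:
I = -12 (I = 3*(-4) = -12)
X = -6 (X = 0 - 6 = -6)
A(m, B) = -6
r(J) = -6 (r(J) = -12 - 1*(-6) = -12 + 6 = -6)
(-117 + r(d(1)))**2 = (-117 - 6)**2 = (-123)**2 = 15129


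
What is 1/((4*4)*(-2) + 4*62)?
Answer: 1/216 ≈ 0.0046296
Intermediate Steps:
1/((4*4)*(-2) + 4*62) = 1/(16*(-2) + 248) = 1/(-32 + 248) = 1/216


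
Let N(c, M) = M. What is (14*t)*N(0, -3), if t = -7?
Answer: 294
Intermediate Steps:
(14*t)*N(0, -3) = (14*(-7))*(-3) = -98*(-3) = 294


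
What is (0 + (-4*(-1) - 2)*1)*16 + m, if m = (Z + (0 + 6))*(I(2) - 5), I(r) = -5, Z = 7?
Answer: -98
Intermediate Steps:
m = -130 (m = (7 + (0 + 6))*(-5 - 5) = (7 + 6)*(-10) = 13*(-10) = -130)
(0 + (-4*(-1) - 2)*1)*16 + m = (0 + (-4*(-1) - 2)*1)*16 - 130 = (0 + (4 - 2)*1)*16 - 130 = (0 + 2*1)*16 - 130 = (0 + 2)*16 - 130 = 2*16 - 130 = 32 - 130 = -98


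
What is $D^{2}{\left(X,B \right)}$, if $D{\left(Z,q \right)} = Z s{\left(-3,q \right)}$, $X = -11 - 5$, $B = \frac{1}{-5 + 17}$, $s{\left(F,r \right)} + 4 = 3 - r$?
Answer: $\frac{2704}{9} \approx 300.44$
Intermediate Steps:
$s{\left(F,r \right)} = -1 - r$ ($s{\left(F,r \right)} = -4 - \left(-3 + r\right) = -1 - r$)
$B = \frac{1}{12} \approx 0.083333$
$X = -16$ ($X = -11 - 5 = -16$)
$D{\left(Z,q \right)} = Z \left(-1 - q\right)$
$D^{2}{\left(X,B \right)} = \left(\left(-1\right) \left(-16\right) \left(1 + \frac{1}{12}\right)\right)^{2} = \left(\left(-1\right) \left(-16\right) \frac{13}{12}\right)^{2} = \left(\frac{52}{3}\right)^{2} = \frac{2704}{9}$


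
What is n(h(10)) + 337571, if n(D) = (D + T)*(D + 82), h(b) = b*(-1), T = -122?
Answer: 328067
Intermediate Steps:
h(b) = -b
n(D) = (-122 + D)*(82 + D) (n(D) = (D - 122)*(D + 82) = (-122 + D)*(82 + D))
n(h(10)) + 337571 = (-10004 + (-1*10)² - (-40)*10) + 337571 = (-10004 + (-10)² - 40*(-10)) + 337571 = (-10004 + 100 + 400) + 337571 = -9504 + 337571 = 328067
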